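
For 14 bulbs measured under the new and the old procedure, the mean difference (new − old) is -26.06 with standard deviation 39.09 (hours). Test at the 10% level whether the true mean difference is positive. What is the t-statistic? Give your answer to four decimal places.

H0: μ_d = 0; H1: μ_d > 0 (paired t-test on the differences, right-tailed).
t = d̄/(s_d/√n) = -26.06/(39.09/√14) = -2.4944
df = n − 1 = 13
p-value = P(T ≥ -2.4944) ≈ 0.987
Since p ≈ 0.987 > α = 0.1, fail to reject H0; the data do not provide sufficient evidence against H0.

-2.4944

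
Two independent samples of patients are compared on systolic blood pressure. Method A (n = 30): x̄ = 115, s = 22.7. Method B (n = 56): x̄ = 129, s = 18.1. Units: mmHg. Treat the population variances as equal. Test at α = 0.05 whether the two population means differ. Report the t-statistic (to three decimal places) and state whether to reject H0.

t = -3.124; reject H0

Let group 1 = method A, group 2 = method B. H0: μ_1 = μ_2; H1: μ_1 ≠ μ_2 (two-sample pooled-variance t-test, two-sided).
s_p² = [(30−1)·22.7² + (56−1)·18.1²]/(30+56−2) = 392.404
t = (115 − 129)/√[392.404·(1/30 + 1/56)] = -3.124
df = n₁ + n₂ − 2 = 84
Two-sided p-value ≈ 0.002
Since p ≈ 0.002 < α = 0.05, reject H0; the evidence is statistically significant.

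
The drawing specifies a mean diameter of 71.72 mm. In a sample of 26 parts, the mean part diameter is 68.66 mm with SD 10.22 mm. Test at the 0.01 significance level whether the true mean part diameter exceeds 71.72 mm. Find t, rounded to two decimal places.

-1.53

H0: μ = 71.72; H1: μ > 71.72 (one-sample t-test, right-tailed).
t = (x̄ − μ₀)/(s/√n) = (68.66 − 71.72)/(10.22/√26) = -1.53
df = n − 1 = 25
p-value = P(T ≥ -1.53) ≈ 0.930
Since p ≈ 0.930 > α = 0.01, fail to reject H0; the evidence is not statistically significant.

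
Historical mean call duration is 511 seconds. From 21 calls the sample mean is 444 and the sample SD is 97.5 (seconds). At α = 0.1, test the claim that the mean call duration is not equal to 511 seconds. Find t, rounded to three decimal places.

-3.149

H0: μ = 511; H1: μ ≠ 511 (one-sample t-test, two-sided).
t = (x̄ − μ₀)/(s/√n) = (444 − 511)/(97.5/√21) = -3.149
df = n − 1 = 20
Two-sided p-value ≈ 0.005
Since p ≈ 0.005 < α = 0.1, reject H0; the evidence is statistically significant.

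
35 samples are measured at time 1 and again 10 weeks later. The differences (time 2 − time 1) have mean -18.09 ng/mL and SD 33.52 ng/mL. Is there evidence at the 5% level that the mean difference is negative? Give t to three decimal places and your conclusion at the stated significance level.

t = -3.193; reject H0

H0: μ_d = 0; H1: μ_d < 0 (paired t-test on the differences, left-tailed).
t = d̄/(s_d/√n) = -18.09/(33.52/√35) = -3.193
df = n − 1 = 34
p-value = P(T ≤ -3.193) ≈ 0.002
Since p ≈ 0.002 < α = 0.05, reject H0; the evidence is statistically significant.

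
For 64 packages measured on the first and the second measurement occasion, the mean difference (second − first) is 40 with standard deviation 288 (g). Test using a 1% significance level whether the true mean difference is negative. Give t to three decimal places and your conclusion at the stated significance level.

t = 1.111; fail to reject H0

H0: μ_d = 0; H1: μ_d < 0 (paired t-test on the differences, left-tailed).
t = d̄/(s_d/√n) = 40/(288/√64) = 1.111
df = n − 1 = 63
p-value = P(T ≤ 1.111) ≈ 0.865
Since p ≈ 0.865 > α = 0.01, fail to reject H0; the evidence is not statistically significant.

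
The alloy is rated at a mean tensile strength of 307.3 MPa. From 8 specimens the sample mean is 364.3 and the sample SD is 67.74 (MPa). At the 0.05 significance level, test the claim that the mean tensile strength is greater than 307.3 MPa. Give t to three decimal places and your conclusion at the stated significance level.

H0: μ = 307.3; H1: μ > 307.3 (one-sample t-test, right-tailed).
t = (x̄ − μ₀)/(s/√n) = (364.3 − 307.3)/(67.74/√8) = 2.380
df = n − 1 = 7
p-value = P(T ≥ 2.380) ≈ 0.024
Since p ≈ 0.024 < α = 0.05, reject H0; the evidence is statistically significant.

t = 2.380; reject H0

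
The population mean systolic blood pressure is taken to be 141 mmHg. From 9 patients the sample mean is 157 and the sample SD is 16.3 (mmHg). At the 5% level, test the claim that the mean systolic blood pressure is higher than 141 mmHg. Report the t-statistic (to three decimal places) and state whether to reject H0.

H0: μ = 141; H1: μ > 141 (one-sample t-test, right-tailed).
t = (x̄ − μ₀)/(s/√n) = (157 − 141)/(16.3/√9) = 2.945
df = n − 1 = 8
p-value = P(T ≥ 2.945) ≈ 0.009
Since p ≈ 0.009 < α = 0.05, reject H0; the data support H1.

t = 2.945; reject H0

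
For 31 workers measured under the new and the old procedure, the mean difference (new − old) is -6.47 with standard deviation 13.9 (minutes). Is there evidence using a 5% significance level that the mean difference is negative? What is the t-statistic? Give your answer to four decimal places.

-2.5916

H0: μ_d = 0; H1: μ_d < 0 (paired t-test on the differences, left-tailed).
t = d̄/(s_d/√n) = -6.47/(13.9/√31) = -2.5916
df = n − 1 = 30
p-value = P(T ≤ -2.5916) ≈ 0.0073
Since p ≈ 0.0073 < α = 0.05, reject H0; the data support H1.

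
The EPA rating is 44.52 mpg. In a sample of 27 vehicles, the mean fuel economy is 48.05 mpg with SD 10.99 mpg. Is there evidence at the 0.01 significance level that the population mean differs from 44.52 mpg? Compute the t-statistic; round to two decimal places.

H0: μ = 44.52; H1: μ ≠ 44.52 (one-sample t-test, two-sided).
t = (x̄ − μ₀)/(s/√n) = (48.05 − 44.52)/(10.99/√27) = 1.67
df = n − 1 = 26
Two-sided p-value ≈ 0.1071
Since p ≈ 0.1071 > α = 0.01, fail to reject H0; the evidence is not statistically significant.

1.67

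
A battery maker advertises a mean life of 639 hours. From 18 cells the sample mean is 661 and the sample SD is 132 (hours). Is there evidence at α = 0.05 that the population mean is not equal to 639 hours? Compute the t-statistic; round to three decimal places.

H0: μ = 639; H1: μ ≠ 639 (one-sample t-test, two-sided).
t = (x̄ − μ₀)/(s/√n) = (661 − 639)/(132/√18) = 0.707
df = n − 1 = 17
Two-sided p-value ≈ 0.489
Since p ≈ 0.489 > α = 0.05, fail to reject H0; the data do not provide sufficient evidence against H0.

0.707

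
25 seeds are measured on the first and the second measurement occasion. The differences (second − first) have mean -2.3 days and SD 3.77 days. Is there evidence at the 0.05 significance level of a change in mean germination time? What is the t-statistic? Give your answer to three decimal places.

-3.050

H0: μ_d = 0; H1: μ_d ≠ 0 (paired t-test on the differences, two-sided).
t = d̄/(s_d/√n) = -2.3/(3.77/√25) = -3.050
df = n − 1 = 24
Two-sided p-value ≈ 0.0055
Since p ≈ 0.0055 < α = 0.05, reject H0; the evidence is statistically significant.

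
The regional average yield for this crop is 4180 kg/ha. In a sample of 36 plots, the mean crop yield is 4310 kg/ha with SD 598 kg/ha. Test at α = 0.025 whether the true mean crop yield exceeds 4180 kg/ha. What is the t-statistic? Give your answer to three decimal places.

H0: μ = 4180; H1: μ > 4180 (one-sample t-test, right-tailed).
t = (x̄ − μ₀)/(s/√n) = (4310 − 4180)/(598/√36) = 1.304
df = n − 1 = 35
p-value = P(T ≥ 1.304) ≈ 0.100
Since p ≈ 0.100 > α = 0.025, fail to reject H0; the evidence is not statistically significant.

1.304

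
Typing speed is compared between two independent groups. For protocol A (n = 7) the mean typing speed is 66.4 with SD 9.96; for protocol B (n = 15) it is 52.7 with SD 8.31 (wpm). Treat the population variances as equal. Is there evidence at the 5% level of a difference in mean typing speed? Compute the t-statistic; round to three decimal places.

3.387

Let group 1 = protocol A, group 2 = protocol B. H0: μ_1 = μ_2; H1: μ_1 ≠ μ_2 (two-sample pooled-variance t-test, two-sided).
s_p² = [(7−1)·9.96² + (15−1)·8.31²]/(7+15−2) = 78.0998
t = (66.4 − 52.7)/√[78.0998·(1/7 + 1/15)] = 3.387
df = n₁ + n₂ − 2 = 20
Two-sided p-value ≈ 0.0029
Since p ≈ 0.0029 < α = 0.05, reject H0; the evidence is statistically significant.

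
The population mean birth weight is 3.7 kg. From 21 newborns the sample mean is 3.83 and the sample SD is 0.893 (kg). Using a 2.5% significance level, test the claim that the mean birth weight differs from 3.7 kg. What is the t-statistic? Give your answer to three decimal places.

H0: μ = 3.7; H1: μ ≠ 3.7 (one-sample t-test, two-sided).
t = (x̄ − μ₀)/(s/√n) = (3.83 − 3.7)/(0.893/√21) = 0.667
df = n − 1 = 20
Two-sided p-value ≈ 0.5123
Since p ≈ 0.5123 > α = 0.025, fail to reject H0; the evidence is not statistically significant.

0.667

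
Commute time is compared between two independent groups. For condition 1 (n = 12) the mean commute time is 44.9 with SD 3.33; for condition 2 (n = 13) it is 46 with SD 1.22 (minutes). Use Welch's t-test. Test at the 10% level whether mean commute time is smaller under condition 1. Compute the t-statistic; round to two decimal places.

Let group 1 = condition 1, group 2 = condition 2. H0: μ_1 = μ_2; H1: μ_1 < μ_2 (Welch's two-sample t-test, left-tailed).
t = (x̄_1 − x̄_2)/√(s_1²/n_1 + s_2²/n_2) = (44.9 − 46)/√(3.33²/12 + 1.22²/13) = -1.08
Welch–Satterthwaite df ≈ 13.70
p-value = P(T ≤ -1.08) ≈ 0.150
Since p ≈ 0.150 > α = 0.1, fail to reject H0; the data do not provide sufficient evidence against H0.

-1.08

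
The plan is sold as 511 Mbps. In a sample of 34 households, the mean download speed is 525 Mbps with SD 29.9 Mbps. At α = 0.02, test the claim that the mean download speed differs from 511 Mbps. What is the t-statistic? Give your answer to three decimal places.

2.730

H0: μ = 511; H1: μ ≠ 511 (one-sample t-test, two-sided).
t = (x̄ − μ₀)/(s/√n) = (525 − 511)/(29.9/√34) = 2.730
df = n − 1 = 33
Two-sided p-value ≈ 0.010
Since p ≈ 0.010 < α = 0.02, reject H0; the data support H1.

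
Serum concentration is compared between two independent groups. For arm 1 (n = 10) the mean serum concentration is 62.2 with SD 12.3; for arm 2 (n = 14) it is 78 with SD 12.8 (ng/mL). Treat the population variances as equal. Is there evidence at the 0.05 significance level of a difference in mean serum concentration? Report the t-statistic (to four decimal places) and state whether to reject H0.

t = -3.0291; reject H0

Let group 1 = arm 1, group 2 = arm 2. H0: μ_1 = μ_2; H1: μ_1 ≠ μ_2 (two-sample pooled-variance t-test, two-sided).
s_p² = [(10−1)·12.3² + (14−1)·12.8²]/(10+14−2) = 158.706
t = (62.2 − 78)/√[158.706·(1/10 + 1/14)] = -3.0291
df = n₁ + n₂ − 2 = 22
Two-sided p-value ≈ 0.006
Since p ≈ 0.006 < α = 0.05, reject H0; the evidence is statistically significant.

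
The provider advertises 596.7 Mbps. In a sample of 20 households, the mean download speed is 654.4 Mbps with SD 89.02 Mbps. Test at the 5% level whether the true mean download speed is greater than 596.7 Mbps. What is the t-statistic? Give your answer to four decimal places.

2.8987

H0: μ = 596.7; H1: μ > 596.7 (one-sample t-test, right-tailed).
t = (x̄ − μ₀)/(s/√n) = (654.4 − 596.7)/(89.02/√20) = 2.8987
df = n − 1 = 19
p-value = P(T ≥ 2.8987) ≈ 0.0046
Since p ≈ 0.0046 < α = 0.05, reject H0; the data support H1.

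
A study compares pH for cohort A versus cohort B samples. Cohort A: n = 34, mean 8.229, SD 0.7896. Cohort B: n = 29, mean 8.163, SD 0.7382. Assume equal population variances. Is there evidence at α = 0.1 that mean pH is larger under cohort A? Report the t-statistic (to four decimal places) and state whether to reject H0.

t = 0.3407; fail to reject H0

Let group 1 = cohort A, group 2 = cohort B. H0: μ_1 = μ_2; H1: μ_1 > μ_2 (two-sample pooled-variance t-test, right-tailed).
s_p² = [(34−1)·0.7896² + (29−1)·0.7382²]/(34+29−2) = 0.587422
t = (8.229 − 8.163)/√[0.587422·(1/34 + 1/29)] = 0.3407
df = n₁ + n₂ − 2 = 61
p-value = P(T ≥ 0.3407) ≈ 0.3673
Since p ≈ 0.3673 > α = 0.1, fail to reject H0; the evidence is not statistically significant.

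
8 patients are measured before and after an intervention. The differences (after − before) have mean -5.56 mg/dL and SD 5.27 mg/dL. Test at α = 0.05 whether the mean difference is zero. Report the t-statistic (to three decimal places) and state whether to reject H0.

t = -2.984; reject H0

H0: μ_d = 0; H1: μ_d ≠ 0 (paired t-test on the differences, two-sided).
t = d̄/(s_d/√n) = -5.56/(5.27/√8) = -2.984
df = n − 1 = 7
Two-sided p-value ≈ 0.020
Since p ≈ 0.020 < α = 0.05, reject H0; the data support H1.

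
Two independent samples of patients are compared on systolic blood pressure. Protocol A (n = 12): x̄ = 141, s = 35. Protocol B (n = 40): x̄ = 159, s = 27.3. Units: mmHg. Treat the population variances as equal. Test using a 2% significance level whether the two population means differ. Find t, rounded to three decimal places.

-1.875

Let group 1 = protocol A, group 2 = protocol B. H0: μ_1 = μ_2; H1: μ_1 ≠ μ_2 (two-sample pooled-variance t-test, two-sided).
s_p² = [(12−1)·35² + (40−1)·27.3²]/(12+40−2) = 850.826
t = (141 − 159)/√[850.826·(1/12 + 1/40)] = -1.875
df = n₁ + n₂ − 2 = 50
Two-sided p-value ≈ 0.067
Since p ≈ 0.067 > α = 0.02, fail to reject H0; the evidence is not statistically significant.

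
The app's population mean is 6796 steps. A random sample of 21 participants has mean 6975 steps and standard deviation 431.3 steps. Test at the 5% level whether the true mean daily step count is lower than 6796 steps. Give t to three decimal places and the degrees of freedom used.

H0: μ = 6796; H1: μ < 6796 (one-sample t-test, left-tailed).
t = (x̄ − μ₀)/(s/√n) = (6975 − 6796)/(431.3/√21) = 1.902
df = n − 1 = 20
p-value = P(T ≤ 1.902) ≈ 0.964
Since p ≈ 0.964 > α = 0.05, fail to reject H0; the evidence is not statistically significant.

t = 1.902, df = 20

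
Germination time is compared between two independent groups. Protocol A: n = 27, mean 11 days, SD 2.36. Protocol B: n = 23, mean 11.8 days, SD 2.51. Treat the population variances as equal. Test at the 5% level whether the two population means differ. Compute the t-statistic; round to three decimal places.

-1.160

Let group 1 = protocol A, group 2 = protocol B. H0: μ_1 = μ_2; H1: μ_1 ≠ μ_2 (two-sample pooled-variance t-test, two-sided).
s_p² = [(27−1)·2.36² + (23−1)·2.51²]/(27+23−2) = 5.90441
t = (11 − 11.8)/√[5.90441·(1/27 + 1/23)] = -1.160
df = n₁ + n₂ − 2 = 48
Two-sided p-value ≈ 0.252
Since p ≈ 0.252 > α = 0.05, fail to reject H0; the evidence is not statistically significant.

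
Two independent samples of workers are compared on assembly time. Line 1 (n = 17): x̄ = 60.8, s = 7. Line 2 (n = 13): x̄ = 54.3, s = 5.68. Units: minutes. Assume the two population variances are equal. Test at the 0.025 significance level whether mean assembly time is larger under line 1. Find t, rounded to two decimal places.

Let group 1 = line 1, group 2 = line 2. H0: μ_1 = μ_2; H1: μ_1 > μ_2 (two-sample pooled-variance t-test, right-tailed).
s_p² = [(17−1)·7² + (13−1)·5.68²]/(17+13−2) = 41.8267
t = (60.8 − 54.3)/√[41.8267·(1/17 + 1/13)] = 2.73
df = n₁ + n₂ − 2 = 28
p-value = P(T ≥ 2.73) ≈ 0.005
Since p ≈ 0.005 < α = 0.025, reject H0; the evidence is statistically significant.

2.73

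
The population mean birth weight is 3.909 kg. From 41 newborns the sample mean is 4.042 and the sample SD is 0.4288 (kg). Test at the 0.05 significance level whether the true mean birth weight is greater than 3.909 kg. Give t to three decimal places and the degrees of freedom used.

t = 1.986, df = 40

H0: μ = 3.909; H1: μ > 3.909 (one-sample t-test, right-tailed).
t = (x̄ − μ₀)/(s/√n) = (4.042 − 3.909)/(0.4288/√41) = 1.986
df = n − 1 = 40
p-value = P(T ≥ 1.986) ≈ 0.027
Since p ≈ 0.027 < α = 0.05, reject H0; the evidence is statistically significant.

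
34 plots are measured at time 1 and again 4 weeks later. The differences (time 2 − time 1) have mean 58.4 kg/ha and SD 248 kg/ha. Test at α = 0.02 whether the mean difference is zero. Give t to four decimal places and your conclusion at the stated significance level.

H0: μ_d = 0; H1: μ_d ≠ 0 (paired t-test on the differences, two-sided).
t = d̄/(s_d/√n) = 58.4/(248/√34) = 1.3731
df = n − 1 = 33
Two-sided p-value ≈ 0.179
Since p ≈ 0.179 > α = 0.02, fail to reject H0; the evidence is not statistically significant.

t = 1.3731; fail to reject H0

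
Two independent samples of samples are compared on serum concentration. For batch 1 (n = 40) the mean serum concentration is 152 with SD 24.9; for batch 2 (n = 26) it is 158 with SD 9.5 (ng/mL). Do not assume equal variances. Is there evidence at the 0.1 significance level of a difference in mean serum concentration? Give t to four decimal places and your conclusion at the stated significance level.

t = -1.3775; fail to reject H0

Let group 1 = batch 1, group 2 = batch 2. H0: μ_1 = μ_2; H1: μ_1 ≠ μ_2 (Welch's two-sample t-test, two-sided).
t = (x̄_1 − x̄_2)/√(s_1²/n_1 + s_2²/n_2) = (152 − 158)/√(24.9²/40 + 9.5²/26) = -1.3775
Welch–Satterthwaite df ≈ 54.18
Two-sided p-value ≈ 0.174
Since p ≈ 0.174 > α = 0.1, fail to reject H0; the evidence is not statistically significant.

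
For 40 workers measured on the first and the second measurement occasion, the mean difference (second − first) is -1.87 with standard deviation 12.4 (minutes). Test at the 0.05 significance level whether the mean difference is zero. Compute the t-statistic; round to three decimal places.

-0.954

H0: μ_d = 0; H1: μ_d ≠ 0 (paired t-test on the differences, two-sided).
t = d̄/(s_d/√n) = -1.87/(12.4/√40) = -0.954
df = n − 1 = 39
Two-sided p-value ≈ 0.3461
Since p ≈ 0.3461 > α = 0.05, fail to reject H0; the data do not provide sufficient evidence against H0.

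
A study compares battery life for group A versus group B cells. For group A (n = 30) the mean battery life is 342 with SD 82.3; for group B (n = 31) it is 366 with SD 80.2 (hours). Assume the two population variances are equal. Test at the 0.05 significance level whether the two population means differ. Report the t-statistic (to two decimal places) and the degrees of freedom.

Let group 1 = group A, group 2 = group B. H0: μ_1 = μ_2; H1: μ_1 ≠ μ_2 (two-sample pooled-variance t-test, two-sided).
s_p² = [(30−1)·82.3² + (31−1)·80.2²]/(30+31−2) = 6599.77
t = (342 − 366)/√[6599.77·(1/30 + 1/31)] = -1.15
df = n₁ + n₂ − 2 = 59
Two-sided p-value ≈ 0.253
Since p ≈ 0.253 > α = 0.05, fail to reject H0; the data do not provide sufficient evidence against H0.

t = -1.15, df = 59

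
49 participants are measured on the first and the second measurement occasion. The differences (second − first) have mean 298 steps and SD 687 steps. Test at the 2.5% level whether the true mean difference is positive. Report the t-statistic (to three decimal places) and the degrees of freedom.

t = 3.036, df = 48

H0: μ_d = 0; H1: μ_d > 0 (paired t-test on the differences, right-tailed).
t = d̄/(s_d/√n) = 298/(687/√49) = 3.036
df = n − 1 = 48
p-value = P(T ≥ 3.036) ≈ 0.0019
Since p ≈ 0.0019 < α = 0.025, reject H0; the data support H1.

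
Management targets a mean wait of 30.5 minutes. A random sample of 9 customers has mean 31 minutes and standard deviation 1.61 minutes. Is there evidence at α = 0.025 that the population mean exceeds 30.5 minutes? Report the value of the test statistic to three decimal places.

0.932

H0: μ = 30.5; H1: μ > 30.5 (one-sample t-test, right-tailed).
t = (x̄ − μ₀)/(s/√n) = (31 − 30.5)/(1.61/√9) = 0.932
df = n − 1 = 8
p-value = P(T ≥ 0.932) ≈ 0.189
Since p ≈ 0.189 > α = 0.025, fail to reject H0; the evidence is not statistically significant.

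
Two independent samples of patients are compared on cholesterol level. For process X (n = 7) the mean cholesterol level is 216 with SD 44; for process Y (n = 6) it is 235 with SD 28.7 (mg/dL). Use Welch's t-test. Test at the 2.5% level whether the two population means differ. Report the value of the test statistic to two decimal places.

Let group 1 = process X, group 2 = process Y. H0: μ_1 = μ_2; H1: μ_1 ≠ μ_2 (Welch's two-sample t-test, two-sided).
t = (x̄_1 − x̄_2)/√(s_1²/n_1 + s_2²/n_2) = (216 − 235)/√(44²/7 + 28.7²/6) = -0.93
Welch–Satterthwaite df ≈ 10.37
Two-sided p-value ≈ 0.3716
Since p ≈ 0.3716 > α = 0.025, fail to reject H0; the evidence is not statistically significant.

-0.93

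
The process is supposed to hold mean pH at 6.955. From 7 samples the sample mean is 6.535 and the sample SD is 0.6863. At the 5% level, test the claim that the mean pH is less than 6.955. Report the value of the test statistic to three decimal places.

-1.619

H0: μ = 6.955; H1: μ < 6.955 (one-sample t-test, left-tailed).
t = (x̄ − μ₀)/(s/√n) = (6.535 − 6.955)/(0.6863/√7) = -1.619
df = n − 1 = 6
p-value = P(T ≤ -1.619) ≈ 0.078
Since p ≈ 0.078 > α = 0.05, fail to reject H0; the data do not provide sufficient evidence against H0.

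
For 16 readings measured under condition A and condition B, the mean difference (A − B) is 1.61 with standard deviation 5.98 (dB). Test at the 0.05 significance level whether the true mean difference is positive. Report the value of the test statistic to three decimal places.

1.077

H0: μ_d = 0; H1: μ_d > 0 (paired t-test on the differences, right-tailed).
t = d̄/(s_d/√n) = 1.61/(5.98/√16) = 1.077
df = n − 1 = 15
p-value = P(T ≥ 1.077) ≈ 0.1493
Since p ≈ 0.1493 > α = 0.05, fail to reject H0; the data do not provide sufficient evidence against H0.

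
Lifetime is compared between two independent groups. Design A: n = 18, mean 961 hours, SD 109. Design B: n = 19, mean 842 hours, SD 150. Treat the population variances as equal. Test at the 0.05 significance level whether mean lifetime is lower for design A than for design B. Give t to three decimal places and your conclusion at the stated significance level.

Let group 1 = design A, group 2 = design B. H0: μ_1 = μ_2; H1: μ_1 < μ_2 (two-sample pooled-variance t-test, left-tailed).
s_p² = [(18−1)·109² + (19−1)·150²]/(18+19−2) = 17342.2
t = (961 − 842)/√[17342.2·(1/18 + 1/19)] = 2.747
df = n₁ + n₂ − 2 = 35
p-value = P(T ≤ 2.747) ≈ 0.995
Since p ≈ 0.995 > α = 0.05, fail to reject H0; the evidence is not statistically significant.

t = 2.747; fail to reject H0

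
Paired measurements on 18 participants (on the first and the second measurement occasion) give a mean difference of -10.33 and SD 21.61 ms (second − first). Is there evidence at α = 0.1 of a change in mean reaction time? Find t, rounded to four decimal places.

-2.0281

H0: μ_d = 0; H1: μ_d ≠ 0 (paired t-test on the differences, two-sided).
t = d̄/(s_d/√n) = -10.33/(21.61/√18) = -2.0281
df = n − 1 = 17
Two-sided p-value ≈ 0.0585
Since p ≈ 0.0585 < α = 0.1, reject H0; the evidence is statistically significant.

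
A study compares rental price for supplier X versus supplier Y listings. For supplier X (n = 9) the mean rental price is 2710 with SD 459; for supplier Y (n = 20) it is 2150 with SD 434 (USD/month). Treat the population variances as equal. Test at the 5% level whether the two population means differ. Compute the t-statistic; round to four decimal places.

3.1597

Let group 1 = supplier X, group 2 = supplier Y. H0: μ_1 = μ_2; H1: μ_1 ≠ μ_2 (two-sample pooled-variance t-test, two-sided).
s_p² = [(9−1)·459² + (20−1)·434²]/(9+20−2) = 194971
t = (2710 − 2150)/√[194971·(1/9 + 1/20)] = 3.1597
df = n₁ + n₂ − 2 = 27
Two-sided p-value ≈ 0.0039
Since p ≈ 0.0039 < α = 0.05, reject H0; the evidence is statistically significant.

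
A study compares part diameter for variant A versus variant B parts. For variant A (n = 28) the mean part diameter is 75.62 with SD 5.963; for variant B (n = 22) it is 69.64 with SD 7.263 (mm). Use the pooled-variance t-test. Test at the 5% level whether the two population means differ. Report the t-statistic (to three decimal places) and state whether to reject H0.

t = 3.198; reject H0

Let group 1 = variant A, group 2 = variant B. H0: μ_1 = μ_2; H1: μ_1 ≠ μ_2 (two-sample pooled-variance t-test, two-sided).
s_p² = [(28−1)·5.963² + (22−1)·7.263²]/(28+22−2) = 43.0797
t = (75.62 − 69.64)/√[43.0797·(1/28 + 1/22)] = 3.198
df = n₁ + n₂ − 2 = 48
Two-sided p-value ≈ 0.002
Since p ≈ 0.002 < α = 0.05, reject H0; the data support H1.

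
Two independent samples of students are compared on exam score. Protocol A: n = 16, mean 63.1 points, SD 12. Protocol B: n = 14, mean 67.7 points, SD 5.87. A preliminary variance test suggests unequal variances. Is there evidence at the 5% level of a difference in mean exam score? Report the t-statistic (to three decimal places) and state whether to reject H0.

t = -1.359; fail to reject H0

Let group 1 = protocol A, group 2 = protocol B. H0: μ_1 = μ_2; H1: μ_1 ≠ μ_2 (Welch's two-sample t-test, two-sided).
t = (x̄_1 − x̄_2)/√(s_1²/n_1 + s_2²/n_2) = (63.1 − 67.7)/√(12²/16 + 5.87²/14) = -1.359
Welch–Satterthwaite df ≈ 22.39
Two-sided p-value ≈ 0.188
Since p ≈ 0.188 > α = 0.05, fail to reject H0; the data do not provide sufficient evidence against H0.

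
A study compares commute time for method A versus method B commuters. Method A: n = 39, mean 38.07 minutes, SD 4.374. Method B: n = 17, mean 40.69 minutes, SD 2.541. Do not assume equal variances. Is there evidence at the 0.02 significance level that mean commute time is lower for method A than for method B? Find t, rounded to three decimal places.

-2.808

Let group 1 = method A, group 2 = method B. H0: μ_1 = μ_2; H1: μ_1 < μ_2 (Welch's two-sample t-test, left-tailed).
t = (x̄_1 − x̄_2)/√(s_1²/n_1 + s_2²/n_2) = (38.07 − 40.69)/√(4.374²/39 + 2.541²/17) = -2.808
Welch–Satterthwaite df ≈ 49.36
p-value = P(T ≤ -2.808) ≈ 0.0036
Since p ≈ 0.0036 < α = 0.02, reject H0; the evidence is statistically significant.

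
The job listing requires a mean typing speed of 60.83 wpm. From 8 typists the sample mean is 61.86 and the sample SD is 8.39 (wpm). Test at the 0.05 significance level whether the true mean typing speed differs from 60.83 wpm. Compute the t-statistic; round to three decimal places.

0.347

H0: μ = 60.83; H1: μ ≠ 60.83 (one-sample t-test, two-sided).
t = (x̄ − μ₀)/(s/√n) = (61.86 − 60.83)/(8.39/√8) = 0.347
df = n − 1 = 7
Two-sided p-value ≈ 0.7386
Since p ≈ 0.7386 > α = 0.05, fail to reject H0; the evidence is not statistically significant.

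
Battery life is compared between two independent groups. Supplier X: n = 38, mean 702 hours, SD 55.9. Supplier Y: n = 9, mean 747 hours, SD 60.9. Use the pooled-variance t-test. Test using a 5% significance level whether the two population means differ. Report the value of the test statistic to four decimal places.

-2.1363

Let group 1 = supplier X, group 2 = supplier Y. H0: μ_1 = μ_2; H1: μ_1 ≠ μ_2 (two-sample pooled-variance t-test, two-sided).
s_p² = [(38−1)·55.9² + (9−1)·60.9²]/(38+9−2) = 3228.63
t = (702 − 747)/√[3228.63·(1/38 + 1/9)] = -2.1363
df = n₁ + n₂ − 2 = 45
Two-sided p-value ≈ 0.038
Since p ≈ 0.038 < α = 0.05, reject H0; the evidence is statistically significant.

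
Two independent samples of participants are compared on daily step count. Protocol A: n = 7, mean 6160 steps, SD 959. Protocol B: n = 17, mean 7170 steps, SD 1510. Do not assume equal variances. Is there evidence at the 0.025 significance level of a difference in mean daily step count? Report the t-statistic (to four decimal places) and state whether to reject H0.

Let group 1 = protocol A, group 2 = protocol B. H0: μ_1 = μ_2; H1: μ_1 ≠ μ_2 (Welch's two-sample t-test, two-sided).
t = (x̄_1 − x̄_2)/√(s_1²/n_1 + s_2²/n_2) = (6160 − 7170)/√(959²/7 + 1510²/17) = -1.9601
Welch–Satterthwaite df ≈ 17.62
Two-sided p-value ≈ 0.066
Since p ≈ 0.066 > α = 0.025, fail to reject H0; the data do not provide sufficient evidence against H0.

t = -1.9601; fail to reject H0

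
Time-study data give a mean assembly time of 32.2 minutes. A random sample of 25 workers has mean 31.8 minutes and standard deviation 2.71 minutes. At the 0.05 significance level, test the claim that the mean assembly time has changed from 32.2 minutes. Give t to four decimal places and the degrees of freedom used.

t = -0.7380, df = 24

H0: μ = 32.2; H1: μ ≠ 32.2 (one-sample t-test, two-sided).
t = (x̄ − μ₀)/(s/√n) = (31.8 − 32.2)/(2.71/√25) = -0.7380
df = n − 1 = 24
Two-sided p-value ≈ 0.468
Since p ≈ 0.468 > α = 0.05, fail to reject H0; the data do not provide sufficient evidence against H0.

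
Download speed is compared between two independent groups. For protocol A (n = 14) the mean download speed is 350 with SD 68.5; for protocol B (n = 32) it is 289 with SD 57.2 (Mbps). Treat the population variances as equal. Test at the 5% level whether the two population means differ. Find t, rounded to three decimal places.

3.133

Let group 1 = protocol A, group 2 = protocol B. H0: μ_1 = μ_2; H1: μ_1 ≠ μ_2 (two-sample pooled-variance t-test, two-sided).
s_p² = [(14−1)·68.5² + (32−1)·57.2²]/(14+32−2) = 3691.51
t = (350 − 289)/√[3691.51·(1/14 + 1/32)] = 3.133
df = n₁ + n₂ − 2 = 44
Two-sided p-value ≈ 0.0031
Since p ≈ 0.0031 < α = 0.05, reject H0; the evidence is statistically significant.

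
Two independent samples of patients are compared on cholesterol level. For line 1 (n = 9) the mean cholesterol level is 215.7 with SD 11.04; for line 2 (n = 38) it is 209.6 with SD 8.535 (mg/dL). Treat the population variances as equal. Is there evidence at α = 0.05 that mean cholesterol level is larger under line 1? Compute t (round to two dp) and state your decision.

t = 1.82; reject H0

Let group 1 = line 1, group 2 = line 2. H0: μ_1 = μ_2; H1: μ_1 > μ_2 (two-sample pooled-variance t-test, right-tailed).
s_p² = [(9−1)·11.04² + (38−1)·8.535²]/(9+38−2) = 81.5636
t = (215.7 − 209.6)/√[81.5636·(1/9 + 1/38)] = 1.82
df = n₁ + n₂ − 2 = 45
p-value = P(T ≥ 1.82) ≈ 0.0376
Since p ≈ 0.0376 < α = 0.05, reject H0; the evidence is statistically significant.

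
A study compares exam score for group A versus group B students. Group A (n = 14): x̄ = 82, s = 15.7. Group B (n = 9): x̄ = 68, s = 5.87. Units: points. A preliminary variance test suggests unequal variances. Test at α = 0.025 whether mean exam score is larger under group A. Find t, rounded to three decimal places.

Let group 1 = group A, group 2 = group B. H0: μ_1 = μ_2; H1: μ_1 > μ_2 (Welch's two-sample t-test, right-tailed).
t = (x̄_1 − x̄_2)/√(s_1²/n_1 + s_2²/n_2) = (82 − 68)/√(15.7²/14 + 5.87²/9) = 3.024
Welch–Satterthwaite df ≈ 17.89
p-value = P(T ≥ 3.024) ≈ 0.004
Since p ≈ 0.004 < α = 0.025, reject H0; the data support H1.

3.024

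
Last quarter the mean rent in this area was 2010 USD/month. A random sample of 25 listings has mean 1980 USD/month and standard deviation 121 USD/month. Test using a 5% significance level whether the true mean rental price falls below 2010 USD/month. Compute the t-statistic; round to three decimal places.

-1.240

H0: μ = 2010; H1: μ < 2010 (one-sample t-test, left-tailed).
t = (x̄ − μ₀)/(s/√n) = (1980 − 2010)/(121/√25) = -1.240
df = n − 1 = 24
p-value = P(T ≤ -1.240) ≈ 0.1135
Since p ≈ 0.1135 > α = 0.05, fail to reject H0; the data do not provide sufficient evidence against H0.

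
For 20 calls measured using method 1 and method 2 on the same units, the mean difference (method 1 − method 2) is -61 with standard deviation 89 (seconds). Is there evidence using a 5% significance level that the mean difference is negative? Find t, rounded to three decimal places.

H0: μ_d = 0; H1: μ_d < 0 (paired t-test on the differences, left-tailed).
t = d̄/(s_d/√n) = -61/(89/√20) = -3.065
df = n − 1 = 19
p-value = P(T ≤ -3.065) ≈ 0.0032
Since p ≈ 0.0032 < α = 0.05, reject H0; the evidence is statistically significant.

-3.065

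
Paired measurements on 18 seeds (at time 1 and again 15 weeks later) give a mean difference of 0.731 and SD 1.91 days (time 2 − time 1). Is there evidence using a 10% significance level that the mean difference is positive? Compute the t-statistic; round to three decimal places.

1.624

H0: μ_d = 0; H1: μ_d > 0 (paired t-test on the differences, right-tailed).
t = d̄/(s_d/√n) = 0.731/(1.91/√18) = 1.624
df = n − 1 = 17
p-value = P(T ≥ 1.624) ≈ 0.0614
Since p ≈ 0.0614 < α = 0.1, reject H0; the data support H1.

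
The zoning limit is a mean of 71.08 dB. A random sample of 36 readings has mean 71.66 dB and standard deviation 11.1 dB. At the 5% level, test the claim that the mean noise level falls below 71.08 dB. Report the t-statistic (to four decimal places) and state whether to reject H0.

H0: μ = 71.08; H1: μ < 71.08 (one-sample t-test, left-tailed).
t = (x̄ − μ₀)/(s/√n) = (71.66 − 71.08)/(11.1/√36) = 0.3135
df = n − 1 = 35
p-value = P(T ≤ 0.3135) ≈ 0.622
Since p ≈ 0.622 > α = 0.05, fail to reject H0; the data do not provide sufficient evidence against H0.

t = 0.3135; fail to reject H0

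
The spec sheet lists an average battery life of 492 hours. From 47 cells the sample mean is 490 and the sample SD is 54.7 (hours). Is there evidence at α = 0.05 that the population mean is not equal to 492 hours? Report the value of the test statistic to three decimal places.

-0.251

H0: μ = 492; H1: μ ≠ 492 (one-sample t-test, two-sided).
t = (x̄ − μ₀)/(s/√n) = (490 − 492)/(54.7/√47) = -0.251
df = n − 1 = 46
Two-sided p-value ≈ 0.8032
Since p ≈ 0.8032 > α = 0.05, fail to reject H0; the data do not provide sufficient evidence against H0.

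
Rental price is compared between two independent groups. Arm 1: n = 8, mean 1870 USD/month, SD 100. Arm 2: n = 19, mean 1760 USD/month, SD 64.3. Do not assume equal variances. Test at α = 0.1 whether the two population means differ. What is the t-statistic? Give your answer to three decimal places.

Let group 1 = arm 1, group 2 = arm 2. H0: μ_1 = μ_2; H1: μ_1 ≠ μ_2 (Welch's two-sample t-test, two-sided).
t = (x̄_1 − x̄_2)/√(s_1²/n_1 + s_2²/n_2) = (1870 − 1760)/√(100²/8 + 64.3²/19) = 2.871
Welch–Satterthwaite df ≈ 9.54
Two-sided p-value ≈ 0.017
Since p ≈ 0.017 < α = 0.1, reject H0; the evidence is statistically significant.

2.871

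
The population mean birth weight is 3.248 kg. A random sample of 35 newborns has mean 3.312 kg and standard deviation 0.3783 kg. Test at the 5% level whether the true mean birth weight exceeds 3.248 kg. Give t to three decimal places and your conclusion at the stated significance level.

H0: μ = 3.248; H1: μ > 3.248 (one-sample t-test, right-tailed).
t = (x̄ − μ₀)/(s/√n) = (3.312 − 3.248)/(0.3783/√35) = 1.001
df = n − 1 = 34
p-value = P(T ≥ 1.001) ≈ 0.162
Since p ≈ 0.162 > α = 0.05, fail to reject H0; the evidence is not statistically significant.

t = 1.001; fail to reject H0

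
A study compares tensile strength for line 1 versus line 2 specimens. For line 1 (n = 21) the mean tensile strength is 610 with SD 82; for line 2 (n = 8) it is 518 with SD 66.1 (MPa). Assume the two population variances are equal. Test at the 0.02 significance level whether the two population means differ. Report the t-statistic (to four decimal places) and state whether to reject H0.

Let group 1 = line 1, group 2 = line 2. H0: μ_1 = μ_2; H1: μ_1 ≠ μ_2 (two-sample pooled-variance t-test, two-sided).
s_p² = [(21−1)·82² + (8−1)·66.1²]/(21+8−2) = 6113.5
t = (610 − 518)/√[6113.5·(1/21 + 1/8)] = 2.8320
df = n₁ + n₂ − 2 = 27
Two-sided p-value ≈ 0.0086
Since p ≈ 0.0086 < α = 0.02, reject H0; the data support H1.

t = 2.8320; reject H0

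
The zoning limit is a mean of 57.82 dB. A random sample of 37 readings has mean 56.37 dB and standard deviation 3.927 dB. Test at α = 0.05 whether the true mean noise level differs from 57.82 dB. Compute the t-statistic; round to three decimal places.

H0: μ = 57.82; H1: μ ≠ 57.82 (one-sample t-test, two-sided).
t = (x̄ − μ₀)/(s/√n) = (56.37 − 57.82)/(3.927/√37) = -2.246
df = n − 1 = 36
Two-sided p-value ≈ 0.031
Since p ≈ 0.031 < α = 0.05, reject H0; the evidence is statistically significant.

-2.246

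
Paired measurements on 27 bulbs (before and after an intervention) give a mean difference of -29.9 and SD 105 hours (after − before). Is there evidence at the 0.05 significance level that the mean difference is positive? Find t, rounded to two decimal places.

-1.48

H0: μ_d = 0; H1: μ_d > 0 (paired t-test on the differences, right-tailed).
t = d̄/(s_d/√n) = -29.9/(105/√27) = -1.48
df = n − 1 = 26
p-value = P(T ≥ -1.48) ≈ 0.925
Since p ≈ 0.925 > α = 0.05, fail to reject H0; the evidence is not statistically significant.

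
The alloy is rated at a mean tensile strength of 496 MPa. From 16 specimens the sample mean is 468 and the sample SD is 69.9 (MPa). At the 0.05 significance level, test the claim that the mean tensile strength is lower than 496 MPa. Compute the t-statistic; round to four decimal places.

-1.6023

H0: μ = 496; H1: μ < 496 (one-sample t-test, left-tailed).
t = (x̄ − μ₀)/(s/√n) = (468 − 496)/(69.9/√16) = -1.6023
df = n − 1 = 15
p-value = P(T ≤ -1.6023) ≈ 0.0650
Since p ≈ 0.0650 > α = 0.05, fail to reject H0; the data do not provide sufficient evidence against H0.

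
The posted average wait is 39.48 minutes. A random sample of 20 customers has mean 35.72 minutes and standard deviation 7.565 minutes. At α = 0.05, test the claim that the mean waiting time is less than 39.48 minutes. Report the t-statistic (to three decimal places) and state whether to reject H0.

H0: μ = 39.48; H1: μ < 39.48 (one-sample t-test, left-tailed).
t = (x̄ − μ₀)/(s/√n) = (35.72 − 39.48)/(7.565/√20) = -2.223
df = n − 1 = 19
p-value = P(T ≤ -2.223) ≈ 0.0193
Since p ≈ 0.0193 < α = 0.05, reject H0; the evidence is statistically significant.

t = -2.223; reject H0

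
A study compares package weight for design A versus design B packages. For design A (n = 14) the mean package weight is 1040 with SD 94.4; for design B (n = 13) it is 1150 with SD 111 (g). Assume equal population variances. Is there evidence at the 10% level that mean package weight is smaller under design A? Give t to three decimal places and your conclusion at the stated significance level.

t = -2.781; reject H0

Let group 1 = design A, group 2 = design B. H0: μ_1 = μ_2; H1: μ_1 < μ_2 (two-sample pooled-variance t-test, left-tailed).
s_p² = [(14−1)·94.4² + (13−1)·111²]/(14+13−2) = 10548
t = (1040 − 1150)/√[10548·(1/14 + 1/13)] = -2.781
df = n₁ + n₂ − 2 = 25
p-value = P(T ≤ -2.781) ≈ 0.005
Since p ≈ 0.005 < α = 0.1, reject H0; the data support H1.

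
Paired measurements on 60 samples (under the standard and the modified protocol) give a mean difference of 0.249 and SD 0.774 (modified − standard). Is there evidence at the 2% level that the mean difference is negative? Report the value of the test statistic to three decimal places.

H0: μ_d = 0; H1: μ_d < 0 (paired t-test on the differences, left-tailed).
t = d̄/(s_d/√n) = 0.249/(0.774/√60) = 2.492
df = n − 1 = 59
p-value = P(T ≤ 2.492) ≈ 0.9922
Since p ≈ 0.9922 > α = 0.02, fail to reject H0; the evidence is not statistically significant.

2.492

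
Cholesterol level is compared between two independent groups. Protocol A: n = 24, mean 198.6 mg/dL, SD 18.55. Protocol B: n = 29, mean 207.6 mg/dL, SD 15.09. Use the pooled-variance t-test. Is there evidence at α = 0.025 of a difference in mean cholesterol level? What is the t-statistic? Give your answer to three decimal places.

Let group 1 = protocol A, group 2 = protocol B. H0: μ_1 = μ_2; H1: μ_1 ≠ μ_2 (two-sample pooled-variance t-test, two-sided).
s_p² = [(24−1)·18.55² + (29−1)·15.09²]/(24+29−2) = 280.2
t = (198.6 − 207.6)/√[280.2·(1/24 + 1/29)] = -1.948
df = n₁ + n₂ − 2 = 51
Two-sided p-value ≈ 0.057
Since p ≈ 0.057 > α = 0.025, fail to reject H0; the evidence is not statistically significant.

-1.948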